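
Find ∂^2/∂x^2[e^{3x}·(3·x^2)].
\left(27 x^{2} + 36 x + 6\right) e^{3 x}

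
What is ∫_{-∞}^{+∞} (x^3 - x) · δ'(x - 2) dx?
-11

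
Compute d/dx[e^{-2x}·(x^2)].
2 x \left(1 - x\right) e^{- 2 x}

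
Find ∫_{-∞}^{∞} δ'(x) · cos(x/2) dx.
0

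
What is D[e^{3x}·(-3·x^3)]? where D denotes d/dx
9 x^{2} \left(- x - 1\right) e^{3 x}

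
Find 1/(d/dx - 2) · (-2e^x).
2 e^{x}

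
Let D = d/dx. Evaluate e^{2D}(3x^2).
3 x^{2} + 12 x + 12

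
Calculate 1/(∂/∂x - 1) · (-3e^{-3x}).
\frac{3 e^{- 3 x}}{4}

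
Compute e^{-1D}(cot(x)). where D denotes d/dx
\cot{\left(x - 1 \right)}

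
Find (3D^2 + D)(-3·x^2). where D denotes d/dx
- 6 x - 18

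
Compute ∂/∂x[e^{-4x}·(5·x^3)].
x^{2} \left(15 - 20 x\right) e^{- 4 x}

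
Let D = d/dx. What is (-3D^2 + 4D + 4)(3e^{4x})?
- 84 e^{4 x}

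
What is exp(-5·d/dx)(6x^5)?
6 x^{5} - 150 x^{4} + 1500 x^{3} - 7500 x^{2} + 18750 x - 18750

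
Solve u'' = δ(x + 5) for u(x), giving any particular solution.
\frac{|x + 5|}{2}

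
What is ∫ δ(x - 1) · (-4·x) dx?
-4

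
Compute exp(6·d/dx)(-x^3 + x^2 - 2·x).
- x^{3} - 17 x^{2} - 98 x - 192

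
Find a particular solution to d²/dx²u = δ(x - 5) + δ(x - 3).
\frac{|x - 5|}{2} + \frac{|x - 3|}{2}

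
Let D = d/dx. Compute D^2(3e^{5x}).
75 e^{5 x}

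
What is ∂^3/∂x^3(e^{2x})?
8 e^{2 x}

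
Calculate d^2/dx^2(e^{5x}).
25 e^{5 x}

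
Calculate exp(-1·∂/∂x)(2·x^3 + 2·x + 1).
2 x^{3} - 6 x^{2} + 8 x - 3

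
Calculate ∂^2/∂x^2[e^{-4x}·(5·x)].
40 \left(2 x - 1\right) e^{- 4 x}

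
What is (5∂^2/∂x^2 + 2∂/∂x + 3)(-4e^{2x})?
- 108 e^{2 x}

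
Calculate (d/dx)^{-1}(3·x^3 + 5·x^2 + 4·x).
\frac{3 x^{4}}{4} + \frac{5 x^{3}}{3} + 2 x^{2}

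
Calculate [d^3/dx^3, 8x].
24\frac{d^{2}}{dx^{2}}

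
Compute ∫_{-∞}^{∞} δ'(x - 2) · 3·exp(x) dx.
- 3 e^{2}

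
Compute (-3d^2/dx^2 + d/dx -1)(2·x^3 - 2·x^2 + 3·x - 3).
- 2 x^{3} + 8 x^{2} - 43 x + 18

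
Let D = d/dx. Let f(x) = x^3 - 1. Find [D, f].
3 x^{2}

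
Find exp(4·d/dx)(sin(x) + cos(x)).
\sqrt{2} \sin{\left(x + \frac{\pi}{4} + 4 \right)}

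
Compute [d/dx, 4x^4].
16 x^{3}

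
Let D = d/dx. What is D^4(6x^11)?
47520 x^{7}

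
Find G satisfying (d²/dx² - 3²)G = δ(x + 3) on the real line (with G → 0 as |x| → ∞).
-\frac{e^{-3|x + 3|}}{6}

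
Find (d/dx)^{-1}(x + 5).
\frac{x^{2}}{2} + 5 x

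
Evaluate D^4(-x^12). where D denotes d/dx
- 11880 x^{8}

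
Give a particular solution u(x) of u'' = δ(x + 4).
\frac{|x + 4|}{2}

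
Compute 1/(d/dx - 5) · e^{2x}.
- \frac{e^{2 x}}{3}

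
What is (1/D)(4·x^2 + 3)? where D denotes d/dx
\frac{4 x^{3}}{3} + 3 x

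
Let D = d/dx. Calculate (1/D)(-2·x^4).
- \frac{2 x^{5}}{5}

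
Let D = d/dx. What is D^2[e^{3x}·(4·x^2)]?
\left(36 x^{2} + 48 x + 8\right) e^{3 x}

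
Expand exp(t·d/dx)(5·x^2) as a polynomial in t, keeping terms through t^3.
5 t^{2} + 10 t x + 5 x^{2}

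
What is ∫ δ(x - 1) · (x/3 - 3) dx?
- \frac{8}{3}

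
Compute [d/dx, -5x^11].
- 55 x^{10}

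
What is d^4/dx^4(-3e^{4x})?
- 768 e^{4 x}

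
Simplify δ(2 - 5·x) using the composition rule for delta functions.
\frac{\delta(x - 2/5)}{5}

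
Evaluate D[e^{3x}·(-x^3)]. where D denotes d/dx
3 x^{2} \left(- x - 1\right) e^{3 x}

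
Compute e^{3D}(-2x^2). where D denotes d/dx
- 2 x^{2} - 12 x - 18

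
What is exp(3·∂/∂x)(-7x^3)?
- 7 x^{3} - 63 x^{2} - 189 x - 189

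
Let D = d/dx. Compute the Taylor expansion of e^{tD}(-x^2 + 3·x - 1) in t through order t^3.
- t^{2} - t \left(2 x - 3\right) - x^{2} + 3 x - 1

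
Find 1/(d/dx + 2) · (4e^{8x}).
\frac{2 e^{8 x}}{5}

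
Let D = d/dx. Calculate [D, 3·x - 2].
3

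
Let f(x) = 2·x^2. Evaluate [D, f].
4 x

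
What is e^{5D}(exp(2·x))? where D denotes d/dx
e^{2 x + 10}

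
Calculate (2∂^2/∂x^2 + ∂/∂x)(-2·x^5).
10 x^{3} \left(- x - 8\right)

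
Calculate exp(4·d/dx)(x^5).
x^{5} + 20 x^{4} + 160 x^{3} + 640 x^{2} + 1280 x + 1024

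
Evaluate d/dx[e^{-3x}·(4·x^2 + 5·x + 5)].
\left(- 12 x^{2} - 7 x - 10\right) e^{- 3 x}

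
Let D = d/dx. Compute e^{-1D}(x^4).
x^{4} - 4 x^{3} + 6 x^{2} - 4 x + 1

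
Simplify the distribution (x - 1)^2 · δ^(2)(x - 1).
2\delta(x - 1)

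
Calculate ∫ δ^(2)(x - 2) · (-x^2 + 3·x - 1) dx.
-2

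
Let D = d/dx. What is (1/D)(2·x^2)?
\frac{2 x^{3}}{3}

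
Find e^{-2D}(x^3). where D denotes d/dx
x^{3} - 6 x^{2} + 12 x - 8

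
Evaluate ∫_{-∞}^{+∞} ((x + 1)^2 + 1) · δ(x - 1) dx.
5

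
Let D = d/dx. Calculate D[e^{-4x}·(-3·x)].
3 \left(4 x - 1\right) e^{- 4 x}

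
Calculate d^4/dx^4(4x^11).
31680 x^{7}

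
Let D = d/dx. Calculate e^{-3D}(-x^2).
- x^{2} + 6 x - 9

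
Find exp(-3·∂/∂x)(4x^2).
4 x^{2} - 24 x + 36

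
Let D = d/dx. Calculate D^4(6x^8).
10080 x^{4}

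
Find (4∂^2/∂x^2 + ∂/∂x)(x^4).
4 x^{2} \left(x + 12\right)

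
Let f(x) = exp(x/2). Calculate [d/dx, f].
\frac{e^{\frac{x}{2}}}{2}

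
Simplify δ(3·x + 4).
\frac{\delta(x + 4/3)}{3}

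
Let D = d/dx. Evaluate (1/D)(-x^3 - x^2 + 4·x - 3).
- \frac{x^{4}}{4} - \frac{x^{3}}{3} + 2 x^{2} - 3 x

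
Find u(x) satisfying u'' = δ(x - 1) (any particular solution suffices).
\frac{|x - 1|}{2}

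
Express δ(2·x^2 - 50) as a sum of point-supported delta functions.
\frac{\delta(x - 5) + \delta(x + 5)}{20}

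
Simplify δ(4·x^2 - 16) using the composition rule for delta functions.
\frac{\delta(x - 2) + \delta(x + 2)}{16}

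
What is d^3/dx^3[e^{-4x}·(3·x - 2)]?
16 \left(17 - 12 x\right) e^{- 4 x}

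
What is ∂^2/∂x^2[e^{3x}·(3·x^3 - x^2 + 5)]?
\left(27 x^{3} + 45 x^{2} + 6 x + 43\right) e^{3 x}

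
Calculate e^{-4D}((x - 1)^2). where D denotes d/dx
x^{2} - 10 x + 25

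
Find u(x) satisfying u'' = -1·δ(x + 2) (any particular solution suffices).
-\frac{|x + 2|}{2}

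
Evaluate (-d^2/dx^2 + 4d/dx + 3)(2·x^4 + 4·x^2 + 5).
6 x^{4} + 32 x^{3} - 12 x^{2} + 32 x + 7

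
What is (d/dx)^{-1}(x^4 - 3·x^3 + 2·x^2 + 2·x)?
\frac{x^{5}}{5} - \frac{3 x^{4}}{4} + \frac{2 x^{3}}{3} + x^{2}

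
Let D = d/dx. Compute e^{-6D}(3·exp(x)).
3 e^{x - 6}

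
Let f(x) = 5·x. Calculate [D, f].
5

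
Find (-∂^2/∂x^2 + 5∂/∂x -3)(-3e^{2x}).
- 9 e^{2 x}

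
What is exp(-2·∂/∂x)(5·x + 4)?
5 x - 6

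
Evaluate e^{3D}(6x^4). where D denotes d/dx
6 x^{4} + 72 x^{3} + 324 x^{2} + 648 x + 486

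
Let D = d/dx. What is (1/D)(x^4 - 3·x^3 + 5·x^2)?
\frac{x^{5}}{5} - \frac{3 x^{4}}{4} + \frac{5 x^{3}}{3}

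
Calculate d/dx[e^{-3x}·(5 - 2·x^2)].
\left(6 x^{2} - 4 x - 15\right) e^{- 3 x}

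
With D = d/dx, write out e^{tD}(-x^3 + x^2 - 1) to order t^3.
- t^{3} - t^{2} \left(3 x - 1\right) - t x \left(3 x - 2\right) - x^{3} + x^{2} - 1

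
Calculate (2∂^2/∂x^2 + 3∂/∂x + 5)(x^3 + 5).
5 x^{3} + 9 x^{2} + 12 x + 25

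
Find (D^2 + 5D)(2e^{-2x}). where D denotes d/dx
- 12 e^{- 2 x}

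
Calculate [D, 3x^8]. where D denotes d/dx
24 x^{7}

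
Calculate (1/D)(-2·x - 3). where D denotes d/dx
- x^{2} - 3 x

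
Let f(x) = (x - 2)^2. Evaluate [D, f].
2 x - 4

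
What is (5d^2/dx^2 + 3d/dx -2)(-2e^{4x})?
- 180 e^{4 x}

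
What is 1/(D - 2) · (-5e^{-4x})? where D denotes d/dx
\frac{5 e^{- 4 x}}{6}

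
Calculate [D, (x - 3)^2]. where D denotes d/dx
2 x - 6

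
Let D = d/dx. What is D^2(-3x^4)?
- 36 x^{2}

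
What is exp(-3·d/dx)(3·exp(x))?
3 e^{x - 3}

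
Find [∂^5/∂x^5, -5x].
-25\frac{d^{4}}{dx^{4}}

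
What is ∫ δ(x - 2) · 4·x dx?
8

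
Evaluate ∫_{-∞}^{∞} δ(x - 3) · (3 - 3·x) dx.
-6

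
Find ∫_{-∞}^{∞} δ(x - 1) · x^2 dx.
1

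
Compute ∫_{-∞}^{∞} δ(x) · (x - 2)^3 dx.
-8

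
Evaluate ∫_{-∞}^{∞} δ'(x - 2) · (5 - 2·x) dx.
2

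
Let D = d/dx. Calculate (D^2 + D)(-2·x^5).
10 x^{3} \left(- x - 4\right)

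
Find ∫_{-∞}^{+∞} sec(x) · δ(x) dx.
1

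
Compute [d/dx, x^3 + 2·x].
3 x^{2} + 2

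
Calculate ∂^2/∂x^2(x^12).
132 x^{10}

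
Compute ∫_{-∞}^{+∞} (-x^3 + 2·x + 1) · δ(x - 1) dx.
2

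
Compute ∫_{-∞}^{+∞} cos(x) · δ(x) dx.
1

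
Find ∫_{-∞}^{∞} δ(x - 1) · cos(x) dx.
\cos{\left(1 \right)}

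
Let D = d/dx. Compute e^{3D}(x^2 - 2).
x^{2} + 6 x + 7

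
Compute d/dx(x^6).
6 x^{5}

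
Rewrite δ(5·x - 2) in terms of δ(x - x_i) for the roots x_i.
\frac{\delta(x - 2/5)}{5}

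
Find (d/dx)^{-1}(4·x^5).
\frac{2 x^{6}}{3}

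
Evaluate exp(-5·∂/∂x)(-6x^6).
- 6 x^{6} + 180 x^{5} - 2250 x^{4} + 15000 x^{3} - 56250 x^{2} + 112500 x - 93750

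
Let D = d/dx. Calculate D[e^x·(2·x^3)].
2 x^{2} \left(x + 3\right) e^{x}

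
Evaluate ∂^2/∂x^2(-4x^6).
- 120 x^{4}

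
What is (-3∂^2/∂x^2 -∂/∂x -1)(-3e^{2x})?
45 e^{2 x}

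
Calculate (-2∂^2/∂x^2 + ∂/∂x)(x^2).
2 x - 4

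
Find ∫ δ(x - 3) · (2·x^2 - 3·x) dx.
9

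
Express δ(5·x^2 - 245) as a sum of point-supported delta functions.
\frac{\delta(x - 7) + \delta(x + 7)}{70}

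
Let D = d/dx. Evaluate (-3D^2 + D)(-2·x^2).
12 - 4 x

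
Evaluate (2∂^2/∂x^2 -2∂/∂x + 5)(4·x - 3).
20 x - 23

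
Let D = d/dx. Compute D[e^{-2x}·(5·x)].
5 \left(1 - 2 x\right) e^{- 2 x}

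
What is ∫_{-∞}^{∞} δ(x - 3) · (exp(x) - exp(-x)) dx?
2 \sinh{\left(3 \right)}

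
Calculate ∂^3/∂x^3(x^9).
504 x^{6}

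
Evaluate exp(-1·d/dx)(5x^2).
5 x^{2} - 10 x + 5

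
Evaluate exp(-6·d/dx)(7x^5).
7 x^{5} - 210 x^{4} + 2520 x^{3} - 15120 x^{2} + 45360 x - 54432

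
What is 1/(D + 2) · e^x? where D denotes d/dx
\frac{e^{x}}{3}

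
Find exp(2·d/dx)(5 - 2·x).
1 - 2 x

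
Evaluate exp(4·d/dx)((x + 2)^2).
x^{2} + 12 x + 36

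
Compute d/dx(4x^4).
16 x^{3}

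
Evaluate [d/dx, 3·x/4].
\frac{3}{4}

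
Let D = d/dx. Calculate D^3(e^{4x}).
64 e^{4 x}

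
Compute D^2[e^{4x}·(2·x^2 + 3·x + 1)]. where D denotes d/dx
\left(32 x^{2} + 80 x + 44\right) e^{4 x}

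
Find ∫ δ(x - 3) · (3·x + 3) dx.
12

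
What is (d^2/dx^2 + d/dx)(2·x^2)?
4 x + 4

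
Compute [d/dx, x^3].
3 x^{2}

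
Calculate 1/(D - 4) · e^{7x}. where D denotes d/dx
\frac{e^{7 x}}{3}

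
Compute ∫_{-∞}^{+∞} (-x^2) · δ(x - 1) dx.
-1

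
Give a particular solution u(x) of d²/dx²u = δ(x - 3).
\frac{|x - 3|}{2}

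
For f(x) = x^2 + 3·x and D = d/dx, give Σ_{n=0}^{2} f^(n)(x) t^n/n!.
t^{2} + t \left(2 x + 3\right) + x^{2} + 3 x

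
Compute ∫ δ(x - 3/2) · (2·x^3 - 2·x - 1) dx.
\frac{11}{4}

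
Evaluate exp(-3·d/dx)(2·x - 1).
2 x - 7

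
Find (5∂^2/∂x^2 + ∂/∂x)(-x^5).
5 x^{3} \left(- x - 20\right)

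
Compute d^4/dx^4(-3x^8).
- 5040 x^{4}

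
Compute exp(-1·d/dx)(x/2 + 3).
\frac{x}{2} + \frac{5}{2}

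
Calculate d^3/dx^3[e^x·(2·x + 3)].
\left(2 x + 9\right) e^{x}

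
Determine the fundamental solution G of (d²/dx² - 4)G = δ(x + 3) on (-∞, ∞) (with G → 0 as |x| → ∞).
-\frac{e^{-2|x + 3|}}{4}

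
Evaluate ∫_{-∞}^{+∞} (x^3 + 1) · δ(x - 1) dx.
2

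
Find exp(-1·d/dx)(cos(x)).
\cos{\left(x - 1 \right)}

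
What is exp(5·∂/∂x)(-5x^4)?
- 5 x^{4} - 100 x^{3} - 750 x^{2} - 2500 x - 3125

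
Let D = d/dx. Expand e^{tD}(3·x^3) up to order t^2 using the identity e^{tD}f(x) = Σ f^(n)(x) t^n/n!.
3 x \left(3 t^{2} + 3 t x + x^{2}\right)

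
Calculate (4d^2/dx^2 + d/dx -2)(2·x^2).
- 4 x^{2} + 4 x + 16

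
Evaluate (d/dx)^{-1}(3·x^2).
x^{3}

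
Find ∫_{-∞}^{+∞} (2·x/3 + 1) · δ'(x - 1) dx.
- \frac{2}{3}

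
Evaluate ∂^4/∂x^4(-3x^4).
-72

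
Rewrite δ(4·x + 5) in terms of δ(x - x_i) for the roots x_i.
\frac{\delta(x + 5/4)}{4}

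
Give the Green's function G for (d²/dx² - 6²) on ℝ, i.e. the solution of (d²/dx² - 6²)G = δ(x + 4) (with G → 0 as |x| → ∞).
-\frac{e^{-6|x + 4|}}{12}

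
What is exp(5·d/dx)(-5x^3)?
- 5 x^{3} - 75 x^{2} - 375 x - 625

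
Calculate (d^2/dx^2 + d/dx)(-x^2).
- 2 x - 2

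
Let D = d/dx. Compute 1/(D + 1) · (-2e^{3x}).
- \frac{e^{3 x}}{2}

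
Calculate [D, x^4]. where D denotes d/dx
4 x^{3}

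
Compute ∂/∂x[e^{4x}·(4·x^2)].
8 x \left(2 x + 1\right) e^{4 x}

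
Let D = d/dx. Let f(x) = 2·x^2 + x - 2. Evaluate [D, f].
4 x + 1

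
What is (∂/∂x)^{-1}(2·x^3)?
\frac{x^{4}}{2}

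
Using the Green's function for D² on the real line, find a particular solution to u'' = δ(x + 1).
\frac{|x + 1|}{2}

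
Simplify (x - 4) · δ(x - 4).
0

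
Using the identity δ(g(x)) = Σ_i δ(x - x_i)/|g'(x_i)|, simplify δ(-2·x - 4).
\frac{\delta(x + 2)}{2}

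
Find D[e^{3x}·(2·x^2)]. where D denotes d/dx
2 x \left(3 x + 2\right) e^{3 x}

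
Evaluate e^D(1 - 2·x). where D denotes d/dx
- 2 x - 1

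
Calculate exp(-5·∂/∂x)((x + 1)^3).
x^{3} - 12 x^{2} + 48 x - 64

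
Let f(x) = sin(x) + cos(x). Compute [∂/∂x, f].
- \sin{\left(x \right)} + \cos{\left(x \right)}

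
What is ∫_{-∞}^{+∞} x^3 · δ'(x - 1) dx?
-3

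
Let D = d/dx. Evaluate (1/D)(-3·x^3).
- \frac{3 x^{4}}{4}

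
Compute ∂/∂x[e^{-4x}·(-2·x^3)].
x^{2} \left(8 x - 6\right) e^{- 4 x}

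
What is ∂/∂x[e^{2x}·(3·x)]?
\left(6 x + 3\right) e^{2 x}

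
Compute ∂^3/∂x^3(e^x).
e^{x}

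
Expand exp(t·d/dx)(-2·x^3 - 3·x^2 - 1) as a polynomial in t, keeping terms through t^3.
- 2 t^{3} - 3 t^{2} \left(2 x + 1\right) - 6 t x \left(x + 1\right) - 2 x^{3} - 3 x^{2} - 1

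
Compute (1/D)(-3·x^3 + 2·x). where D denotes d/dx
- \frac{3 x^{4}}{4} + x^{2}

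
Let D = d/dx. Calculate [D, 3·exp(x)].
3 e^{x}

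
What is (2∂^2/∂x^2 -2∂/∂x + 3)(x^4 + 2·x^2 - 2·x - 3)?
3 x^{4} - 8 x^{3} + 30 x^{2} - 14 x + 3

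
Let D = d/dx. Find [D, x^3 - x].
3 x^{2} - 1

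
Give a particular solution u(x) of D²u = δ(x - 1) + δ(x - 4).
\frac{|x - 1|}{2} + \frac{|x - 4|}{2}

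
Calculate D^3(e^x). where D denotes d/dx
e^{x}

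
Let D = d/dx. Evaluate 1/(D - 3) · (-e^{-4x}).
\frac{e^{- 4 x}}{7}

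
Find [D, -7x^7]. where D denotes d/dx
- 49 x^{6}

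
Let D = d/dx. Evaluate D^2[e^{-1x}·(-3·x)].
3 \left(2 - x\right) e^{- x}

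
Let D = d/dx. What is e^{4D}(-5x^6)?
- 5 x^{6} - 120 x^{5} - 1200 x^{4} - 6400 x^{3} - 19200 x^{2} - 30720 x - 20480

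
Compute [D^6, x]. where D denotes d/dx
6D^{5}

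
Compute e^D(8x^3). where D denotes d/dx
8 x^{3} + 24 x^{2} + 24 x + 8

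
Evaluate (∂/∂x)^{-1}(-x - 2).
- \frac{x^{2}}{2} - 2 x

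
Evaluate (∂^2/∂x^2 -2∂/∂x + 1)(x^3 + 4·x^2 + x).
x^{3} - 2 x^{2} - 9 x + 6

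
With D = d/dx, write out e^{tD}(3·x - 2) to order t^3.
3 t + 3 x - 2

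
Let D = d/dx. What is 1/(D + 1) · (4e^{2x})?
\frac{4 e^{2 x}}{3}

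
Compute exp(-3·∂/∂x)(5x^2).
5 x^{2} - 30 x + 45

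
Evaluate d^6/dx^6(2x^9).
120960 x^{3}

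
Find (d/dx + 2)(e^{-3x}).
- e^{- 3 x}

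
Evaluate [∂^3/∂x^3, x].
3\frac{d^{2}}{dx^{2}}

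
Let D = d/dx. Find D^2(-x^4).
- 12 x^{2}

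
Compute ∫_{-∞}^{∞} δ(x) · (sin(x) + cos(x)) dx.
1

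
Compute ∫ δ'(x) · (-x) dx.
1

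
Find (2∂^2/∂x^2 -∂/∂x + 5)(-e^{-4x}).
- 41 e^{- 4 x}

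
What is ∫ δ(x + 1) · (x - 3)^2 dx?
16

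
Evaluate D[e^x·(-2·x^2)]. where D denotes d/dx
2 x \left(- x - 2\right) e^{x}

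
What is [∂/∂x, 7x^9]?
63 x^{8}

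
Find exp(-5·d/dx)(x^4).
x^{4} - 20 x^{3} + 150 x^{2} - 500 x + 625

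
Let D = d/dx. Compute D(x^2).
2 x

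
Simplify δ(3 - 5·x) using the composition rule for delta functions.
\frac{\delta(x - 3/5)}{5}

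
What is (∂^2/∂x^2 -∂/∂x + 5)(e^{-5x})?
35 e^{- 5 x}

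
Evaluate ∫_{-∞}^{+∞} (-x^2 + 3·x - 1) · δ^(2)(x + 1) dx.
-2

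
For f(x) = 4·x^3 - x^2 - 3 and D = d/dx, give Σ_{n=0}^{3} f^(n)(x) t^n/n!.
4 t^{3} + t^{2} \left(12 x - 1\right) + 2 t x \left(6 x - 1\right) + 4 x^{3} - x^{2} - 3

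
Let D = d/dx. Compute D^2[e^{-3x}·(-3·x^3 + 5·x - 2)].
3 \left(- 9 x^{3} + 18 x^{2} + 9 x - 16\right) e^{- 3 x}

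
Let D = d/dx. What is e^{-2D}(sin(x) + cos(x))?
\sqrt{2} \cos{\left(- x + \frac{\pi}{4} + 2 \right)}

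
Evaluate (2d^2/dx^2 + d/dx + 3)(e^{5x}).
58 e^{5 x}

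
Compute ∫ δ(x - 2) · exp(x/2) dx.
e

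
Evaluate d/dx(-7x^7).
- 49 x^{6}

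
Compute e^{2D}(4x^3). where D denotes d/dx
4 x^{3} + 24 x^{2} + 48 x + 32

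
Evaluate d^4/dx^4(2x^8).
3360 x^{4}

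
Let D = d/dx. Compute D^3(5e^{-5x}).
- 625 e^{- 5 x}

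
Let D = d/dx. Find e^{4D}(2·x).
2 x + 8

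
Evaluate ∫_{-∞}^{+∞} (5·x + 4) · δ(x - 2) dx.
14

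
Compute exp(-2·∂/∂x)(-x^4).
- x^{4} + 8 x^{3} - 24 x^{2} + 32 x - 16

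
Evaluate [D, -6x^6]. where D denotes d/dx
- 36 x^{5}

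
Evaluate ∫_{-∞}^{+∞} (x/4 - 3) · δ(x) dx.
-3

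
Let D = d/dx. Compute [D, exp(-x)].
- e^{- x}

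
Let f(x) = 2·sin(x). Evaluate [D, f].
2 \cos{\left(x \right)}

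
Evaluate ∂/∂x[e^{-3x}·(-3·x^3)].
9 x^{2} \left(x - 1\right) e^{- 3 x}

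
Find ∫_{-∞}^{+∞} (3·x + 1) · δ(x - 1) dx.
4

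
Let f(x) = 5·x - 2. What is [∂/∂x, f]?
5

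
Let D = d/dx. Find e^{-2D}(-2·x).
4 - 2 x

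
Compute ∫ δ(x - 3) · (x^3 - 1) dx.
26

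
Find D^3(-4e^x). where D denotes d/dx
- 4 e^{x}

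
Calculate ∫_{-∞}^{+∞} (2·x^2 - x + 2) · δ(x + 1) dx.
5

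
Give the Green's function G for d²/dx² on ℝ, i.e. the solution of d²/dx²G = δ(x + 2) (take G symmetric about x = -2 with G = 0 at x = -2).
\frac{|x + 2|}{2}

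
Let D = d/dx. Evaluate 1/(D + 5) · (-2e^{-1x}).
- \frac{e^{- x}}{2}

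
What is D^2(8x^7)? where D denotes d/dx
336 x^{5}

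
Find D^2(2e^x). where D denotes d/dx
2 e^{x}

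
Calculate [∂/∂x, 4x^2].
8 x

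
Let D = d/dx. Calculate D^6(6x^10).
907200 x^{4}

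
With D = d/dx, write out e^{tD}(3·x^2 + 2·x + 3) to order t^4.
3 t^{2} + 2 t \left(3 x + 1\right) + 3 x^{2} + 2 x + 3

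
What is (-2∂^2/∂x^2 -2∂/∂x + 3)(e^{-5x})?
- 37 e^{- 5 x}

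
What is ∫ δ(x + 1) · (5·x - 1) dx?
-6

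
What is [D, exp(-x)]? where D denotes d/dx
- e^{- x}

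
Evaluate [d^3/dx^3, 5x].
15\frac{d^{2}}{dx^{2}}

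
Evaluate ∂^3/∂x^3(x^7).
210 x^{4}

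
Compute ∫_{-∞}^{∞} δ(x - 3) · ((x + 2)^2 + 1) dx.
26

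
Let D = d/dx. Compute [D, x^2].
2 x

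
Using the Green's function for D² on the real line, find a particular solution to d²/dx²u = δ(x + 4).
\frac{|x + 4|}{2}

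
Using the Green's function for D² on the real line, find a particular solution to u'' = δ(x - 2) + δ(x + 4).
\frac{|x - 2|}{2} + \frac{|x + 4|}{2}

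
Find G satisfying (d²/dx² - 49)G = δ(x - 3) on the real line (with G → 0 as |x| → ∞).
-\frac{e^{-7|x - 3|}}{14}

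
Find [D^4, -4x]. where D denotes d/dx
-16D^{3}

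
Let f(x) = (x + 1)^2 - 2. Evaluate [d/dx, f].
2 x + 2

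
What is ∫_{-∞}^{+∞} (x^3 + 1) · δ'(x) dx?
0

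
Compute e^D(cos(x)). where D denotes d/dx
\cos{\left(x + 1 \right)}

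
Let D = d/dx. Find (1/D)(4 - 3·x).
- \frac{3 x^{2}}{2} + 4 x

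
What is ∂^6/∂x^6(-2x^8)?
- 40320 x^{2}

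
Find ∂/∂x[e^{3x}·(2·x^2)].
2 x \left(3 x + 2\right) e^{3 x}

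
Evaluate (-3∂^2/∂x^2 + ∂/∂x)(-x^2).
6 - 2 x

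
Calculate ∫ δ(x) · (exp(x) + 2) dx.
3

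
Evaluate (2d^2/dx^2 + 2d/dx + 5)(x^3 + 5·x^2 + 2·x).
5 x^{3} + 31 x^{2} + 42 x + 24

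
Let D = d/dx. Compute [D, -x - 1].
-1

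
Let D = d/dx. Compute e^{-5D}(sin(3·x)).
\sin{\left(3 x - 15 \right)}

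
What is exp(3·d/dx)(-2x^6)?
- 2 x^{6} - 36 x^{5} - 270 x^{4} - 1080 x^{3} - 2430 x^{2} - 2916 x - 1458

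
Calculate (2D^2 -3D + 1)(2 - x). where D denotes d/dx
5 - x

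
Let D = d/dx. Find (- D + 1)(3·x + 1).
3 x - 2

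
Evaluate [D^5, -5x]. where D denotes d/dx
-25D^{4}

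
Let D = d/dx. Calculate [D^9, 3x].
27D^{8}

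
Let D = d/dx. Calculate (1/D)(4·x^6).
\frac{4 x^{7}}{7}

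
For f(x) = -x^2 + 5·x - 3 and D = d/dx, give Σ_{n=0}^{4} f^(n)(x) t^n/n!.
- t^{2} - t \left(2 x - 5\right) - x^{2} + 5 x - 3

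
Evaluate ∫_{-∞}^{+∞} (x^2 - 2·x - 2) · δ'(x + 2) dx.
6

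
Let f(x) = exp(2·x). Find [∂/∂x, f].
2 e^{2 x}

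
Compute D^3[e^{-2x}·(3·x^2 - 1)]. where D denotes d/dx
4 \left(- 6 x^{2} + 18 x - 7\right) e^{- 2 x}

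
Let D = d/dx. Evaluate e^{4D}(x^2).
x^{2} + 8 x + 16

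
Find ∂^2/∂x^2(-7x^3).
- 42 x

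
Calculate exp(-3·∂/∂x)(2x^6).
2 x^{6} - 36 x^{5} + 270 x^{4} - 1080 x^{3} + 2430 x^{2} - 2916 x + 1458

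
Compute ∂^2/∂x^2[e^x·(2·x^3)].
2 x \left(x^{2} + 6 x + 6\right) e^{x}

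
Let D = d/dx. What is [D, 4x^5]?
20 x^{4}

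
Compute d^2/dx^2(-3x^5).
- 60 x^{3}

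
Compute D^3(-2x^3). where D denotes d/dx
-12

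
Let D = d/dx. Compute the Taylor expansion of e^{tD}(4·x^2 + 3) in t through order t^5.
4 t^{2} + 8 t x + 4 x^{2} + 3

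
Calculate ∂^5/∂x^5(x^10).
30240 x^{5}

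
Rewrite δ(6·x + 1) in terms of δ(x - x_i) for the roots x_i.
\frac{\delta(x + 1/6)}{6}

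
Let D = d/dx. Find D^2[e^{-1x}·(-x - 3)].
\left(- x - 1\right) e^{- x}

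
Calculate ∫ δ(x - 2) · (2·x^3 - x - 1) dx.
13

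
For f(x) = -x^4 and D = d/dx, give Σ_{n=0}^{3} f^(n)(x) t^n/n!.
x \left(- 4 t^{3} - 6 t^{2} x - 4 t x^{2} - x^{3}\right)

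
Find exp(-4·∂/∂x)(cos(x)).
\cos{\left(x - 4 \right)}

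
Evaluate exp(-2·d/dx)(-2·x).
4 - 2 x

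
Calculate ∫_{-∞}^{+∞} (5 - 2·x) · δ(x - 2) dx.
1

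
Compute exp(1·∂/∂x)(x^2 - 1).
x \left(x + 2\right)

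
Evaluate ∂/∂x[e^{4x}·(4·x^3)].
x^{2} \left(16 x + 12\right) e^{4 x}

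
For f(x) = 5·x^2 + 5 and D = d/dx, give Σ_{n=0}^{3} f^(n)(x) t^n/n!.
5 t^{2} + 10 t x + 5 x^{2} + 5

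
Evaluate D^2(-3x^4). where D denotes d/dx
- 36 x^{2}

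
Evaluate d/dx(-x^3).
- 3 x^{2}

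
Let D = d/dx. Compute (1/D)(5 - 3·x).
- \frac{3 x^{2}}{2} + 5 x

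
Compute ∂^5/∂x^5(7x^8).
47040 x^{3}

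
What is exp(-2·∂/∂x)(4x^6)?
4 x^{6} - 48 x^{5} + 240 x^{4} - 640 x^{3} + 960 x^{2} - 768 x + 256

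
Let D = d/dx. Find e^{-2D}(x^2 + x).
x^{2} - 3 x + 2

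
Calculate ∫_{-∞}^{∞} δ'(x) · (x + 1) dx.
-1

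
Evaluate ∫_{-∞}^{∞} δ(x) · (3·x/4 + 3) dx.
3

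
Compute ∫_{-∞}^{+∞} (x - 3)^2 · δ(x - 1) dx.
4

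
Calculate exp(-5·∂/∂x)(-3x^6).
- 3 x^{6} + 90 x^{5} - 1125 x^{4} + 7500 x^{3} - 28125 x^{2} + 56250 x - 46875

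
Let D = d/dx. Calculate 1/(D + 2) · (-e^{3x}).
- \frac{e^{3 x}}{5}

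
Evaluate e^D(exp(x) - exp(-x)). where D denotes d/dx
2 \sinh{\left(x + 1 \right)}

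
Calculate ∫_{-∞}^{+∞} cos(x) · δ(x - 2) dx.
\cos{\left(2 \right)}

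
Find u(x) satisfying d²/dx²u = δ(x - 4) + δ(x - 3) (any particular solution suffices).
\frac{|x - 4|}{2} + \frac{|x - 3|}{2}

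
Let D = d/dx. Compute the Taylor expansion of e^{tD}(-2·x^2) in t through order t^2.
- 2 t^{2} - 4 t x - 2 x^{2}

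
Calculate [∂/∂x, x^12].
12 x^{11}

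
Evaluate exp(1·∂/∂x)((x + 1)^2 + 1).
x^{2} + 4 x + 5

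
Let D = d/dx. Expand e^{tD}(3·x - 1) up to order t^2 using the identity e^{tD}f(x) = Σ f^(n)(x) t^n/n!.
3 t + 3 x - 1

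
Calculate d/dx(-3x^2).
- 6 x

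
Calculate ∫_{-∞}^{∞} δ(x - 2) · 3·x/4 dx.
\frac{3}{2}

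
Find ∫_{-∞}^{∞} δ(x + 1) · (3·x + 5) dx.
2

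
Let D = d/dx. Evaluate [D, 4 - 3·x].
-3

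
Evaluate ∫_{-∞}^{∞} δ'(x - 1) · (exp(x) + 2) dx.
- e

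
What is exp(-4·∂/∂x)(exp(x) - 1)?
e^{x - 4} - 1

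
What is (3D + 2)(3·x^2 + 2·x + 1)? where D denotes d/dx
6 x^{2} + 22 x + 8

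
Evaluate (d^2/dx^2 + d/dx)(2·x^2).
4 x + 4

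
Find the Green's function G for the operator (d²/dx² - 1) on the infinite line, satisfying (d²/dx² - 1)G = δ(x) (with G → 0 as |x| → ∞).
-\frac{e^{-|x|}}{2}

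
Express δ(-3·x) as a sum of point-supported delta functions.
\frac{\delta(x)}{3}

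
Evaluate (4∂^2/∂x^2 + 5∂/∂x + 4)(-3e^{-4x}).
- 144 e^{- 4 x}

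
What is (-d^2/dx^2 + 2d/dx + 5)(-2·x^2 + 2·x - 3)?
- 10 x^{2} + 2 x - 7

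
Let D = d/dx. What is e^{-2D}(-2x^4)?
- 2 x^{4} + 16 x^{3} - 48 x^{2} + 64 x - 32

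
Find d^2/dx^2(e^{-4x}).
16 e^{- 4 x}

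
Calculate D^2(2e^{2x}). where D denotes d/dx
8 e^{2 x}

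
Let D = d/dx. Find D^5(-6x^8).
- 40320 x^{3}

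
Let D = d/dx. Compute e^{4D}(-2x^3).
- 2 x^{3} - 24 x^{2} - 96 x - 128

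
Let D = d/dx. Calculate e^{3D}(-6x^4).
- 6 x^{4} - 72 x^{3} - 324 x^{2} - 648 x - 486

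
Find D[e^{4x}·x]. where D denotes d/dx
\left(4 x + 1\right) e^{4 x}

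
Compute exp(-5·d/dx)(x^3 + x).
x^{3} - 15 x^{2} + 76 x - 130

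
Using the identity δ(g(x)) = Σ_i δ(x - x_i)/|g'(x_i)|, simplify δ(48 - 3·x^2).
\frac{\delta(x - 4) + \delta(x + 4)}{24}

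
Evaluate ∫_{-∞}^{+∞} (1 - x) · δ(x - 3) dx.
-2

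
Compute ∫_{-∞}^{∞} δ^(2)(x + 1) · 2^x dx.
\frac{\log{\left(2 \right)}^{2}}{2}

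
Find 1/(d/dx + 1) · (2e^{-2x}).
- 2 e^{- 2 x}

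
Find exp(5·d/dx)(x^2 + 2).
x^{2} + 10 x + 27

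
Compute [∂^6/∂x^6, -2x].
-12\frac{d^{5}}{dx^{5}}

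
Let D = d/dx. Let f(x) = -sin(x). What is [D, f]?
- \cos{\left(x \right)}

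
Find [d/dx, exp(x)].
e^{x}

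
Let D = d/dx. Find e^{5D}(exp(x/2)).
e^{\frac{x}{2} + \frac{5}{2}}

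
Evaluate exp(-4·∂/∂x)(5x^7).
5 x^{7} - 140 x^{6} + 1680 x^{5} - 11200 x^{4} + 44800 x^{3} - 107520 x^{2} + 143360 x - 81920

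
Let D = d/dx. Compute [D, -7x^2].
- 14 x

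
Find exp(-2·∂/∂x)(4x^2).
4 x^{2} - 16 x + 16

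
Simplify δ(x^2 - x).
\frac{\delta(x - 1) + \delta(x)}{1}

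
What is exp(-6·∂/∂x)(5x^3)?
5 x^{3} - 90 x^{2} + 540 x - 1080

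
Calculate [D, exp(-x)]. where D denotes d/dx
- e^{- x}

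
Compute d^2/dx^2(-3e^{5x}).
- 75 e^{5 x}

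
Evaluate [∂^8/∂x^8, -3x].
-24\frac{d^{7}}{dx^{7}}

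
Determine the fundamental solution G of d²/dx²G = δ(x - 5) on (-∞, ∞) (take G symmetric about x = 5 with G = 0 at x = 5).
\frac{|x - 5|}{2}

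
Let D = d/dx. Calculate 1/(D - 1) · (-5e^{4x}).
- \frac{5 e^{4 x}}{3}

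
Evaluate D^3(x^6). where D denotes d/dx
120 x^{3}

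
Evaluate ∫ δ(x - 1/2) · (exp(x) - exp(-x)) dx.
2 \sinh{\left(\frac{1}{2} \right)}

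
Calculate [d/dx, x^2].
2 x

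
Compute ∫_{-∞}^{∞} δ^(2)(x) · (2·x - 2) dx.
0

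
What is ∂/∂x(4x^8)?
32 x^{7}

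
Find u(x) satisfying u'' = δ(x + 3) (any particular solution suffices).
\frac{|x + 3|}{2}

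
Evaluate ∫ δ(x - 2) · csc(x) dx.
\csc{\left(2 \right)}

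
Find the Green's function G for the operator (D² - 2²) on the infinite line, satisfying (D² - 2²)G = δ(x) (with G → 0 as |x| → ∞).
-\frac{e^{-2|x|}}{4}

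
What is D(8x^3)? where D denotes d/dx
24 x^{2}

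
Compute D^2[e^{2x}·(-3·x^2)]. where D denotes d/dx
\left(- 12 x^{2} - 24 x - 6\right) e^{2 x}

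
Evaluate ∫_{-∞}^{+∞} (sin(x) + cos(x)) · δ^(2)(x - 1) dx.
- \sin{\left(1 \right)} - \cos{\left(1 \right)}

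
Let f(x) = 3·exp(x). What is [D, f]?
3 e^{x}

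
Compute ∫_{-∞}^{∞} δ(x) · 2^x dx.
1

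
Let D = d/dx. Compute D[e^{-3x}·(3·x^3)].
9 x^{2} \left(1 - x\right) e^{- 3 x}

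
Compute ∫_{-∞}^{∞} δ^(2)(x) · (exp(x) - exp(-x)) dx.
0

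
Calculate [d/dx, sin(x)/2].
\frac{\cos{\left(x \right)}}{2}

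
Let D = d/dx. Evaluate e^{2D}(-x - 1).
- x - 3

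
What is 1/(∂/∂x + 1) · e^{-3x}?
- \frac{e^{- 3 x}}{2}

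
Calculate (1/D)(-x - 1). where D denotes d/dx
- \frac{x^{2}}{2} - x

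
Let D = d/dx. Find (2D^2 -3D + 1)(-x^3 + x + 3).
x \left(- x^{2} + 9 x - 11\right)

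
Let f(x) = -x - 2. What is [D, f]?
-1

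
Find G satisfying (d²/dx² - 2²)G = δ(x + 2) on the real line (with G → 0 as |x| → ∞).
-\frac{e^{-2|x + 2|}}{4}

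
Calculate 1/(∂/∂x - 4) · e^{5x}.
e^{5 x}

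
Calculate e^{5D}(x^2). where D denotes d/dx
x^{2} + 10 x + 25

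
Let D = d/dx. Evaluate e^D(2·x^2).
2 x^{2} + 4 x + 2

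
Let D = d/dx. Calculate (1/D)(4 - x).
- \frac{x^{2}}{2} + 4 x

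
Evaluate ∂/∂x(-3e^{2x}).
- 6 e^{2 x}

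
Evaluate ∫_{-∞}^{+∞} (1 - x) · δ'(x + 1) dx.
1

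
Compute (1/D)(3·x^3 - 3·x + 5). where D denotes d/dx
\frac{3 x^{4}}{4} - \frac{3 x^{2}}{2} + 5 x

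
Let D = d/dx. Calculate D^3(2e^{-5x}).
- 250 e^{- 5 x}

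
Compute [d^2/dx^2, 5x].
10\frac{d}{dx}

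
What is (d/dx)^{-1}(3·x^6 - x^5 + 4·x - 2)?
\frac{3 x^{7}}{7} - \frac{x^{6}}{6} + 2 x^{2} - 2 x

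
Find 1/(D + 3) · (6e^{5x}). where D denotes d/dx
\frac{3 e^{5 x}}{4}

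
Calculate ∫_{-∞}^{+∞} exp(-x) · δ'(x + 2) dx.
e^{2}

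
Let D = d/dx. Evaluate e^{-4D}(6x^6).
6 x^{6} - 144 x^{5} + 1440 x^{4} - 7680 x^{3} + 23040 x^{2} - 36864 x + 24576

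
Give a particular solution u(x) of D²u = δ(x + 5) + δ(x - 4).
\frac{|x + 5|}{2} + \frac{|x - 4|}{2}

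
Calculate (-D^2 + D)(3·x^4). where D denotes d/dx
12 x^{2} \left(x - 3\right)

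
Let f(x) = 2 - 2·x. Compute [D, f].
-2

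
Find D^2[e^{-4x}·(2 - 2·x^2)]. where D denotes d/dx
4 \left(- 8 x^{2} + 8 x + 7\right) e^{- 4 x}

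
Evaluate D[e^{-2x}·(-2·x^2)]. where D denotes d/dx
4 x \left(x - 1\right) e^{- 2 x}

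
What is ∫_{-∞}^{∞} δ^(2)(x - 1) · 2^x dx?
2 \log{\left(2 \right)}^{2}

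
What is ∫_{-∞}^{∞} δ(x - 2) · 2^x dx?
4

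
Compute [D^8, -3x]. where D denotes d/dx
-24D^{7}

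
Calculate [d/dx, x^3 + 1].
3 x^{2}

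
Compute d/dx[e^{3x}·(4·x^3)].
12 x^{2} \left(x + 1\right) e^{3 x}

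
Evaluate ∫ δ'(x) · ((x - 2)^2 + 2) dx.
4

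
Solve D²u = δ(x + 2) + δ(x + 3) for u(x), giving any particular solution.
\frac{|x + 2|}{2} + \frac{|x + 3|}{2}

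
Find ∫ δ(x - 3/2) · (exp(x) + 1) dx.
1 + e^{\frac{3}{2}}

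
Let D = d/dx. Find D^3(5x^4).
120 x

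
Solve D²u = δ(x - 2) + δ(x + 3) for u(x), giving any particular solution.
\frac{|x - 2|}{2} + \frac{|x + 3|}{2}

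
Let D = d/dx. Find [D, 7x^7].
49 x^{6}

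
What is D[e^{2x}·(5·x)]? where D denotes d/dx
\left(10 x + 5\right) e^{2 x}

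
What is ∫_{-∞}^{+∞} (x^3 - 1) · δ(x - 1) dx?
0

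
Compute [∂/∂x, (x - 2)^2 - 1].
2 x - 4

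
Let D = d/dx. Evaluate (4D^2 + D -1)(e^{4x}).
67 e^{4 x}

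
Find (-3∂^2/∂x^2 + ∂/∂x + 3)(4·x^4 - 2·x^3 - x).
12 x^{4} + 10 x^{3} - 150 x^{2} + 33 x - 1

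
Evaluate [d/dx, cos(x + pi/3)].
- \sin{\left(x + \frac{\pi}{3} \right)}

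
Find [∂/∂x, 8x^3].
24 x^{2}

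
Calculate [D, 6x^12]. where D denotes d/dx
72 x^{11}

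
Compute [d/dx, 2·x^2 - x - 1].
4 x - 1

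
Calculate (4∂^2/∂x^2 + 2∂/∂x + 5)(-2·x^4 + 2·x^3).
2 x \left(- 5 x^{3} - 3 x^{2} - 42 x + 24\right)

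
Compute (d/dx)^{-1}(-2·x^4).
- \frac{2 x^{5}}{5}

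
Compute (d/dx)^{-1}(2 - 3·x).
- \frac{3 x^{2}}{2} + 2 x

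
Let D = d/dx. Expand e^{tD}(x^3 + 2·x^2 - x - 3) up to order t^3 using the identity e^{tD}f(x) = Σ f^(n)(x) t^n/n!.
t^{3} + t^{2} \left(3 x + 2\right) + t \left(3 x^{2} + 4 x - 1\right) + x^{3} + 2 x^{2} - x - 3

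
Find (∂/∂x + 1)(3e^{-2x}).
- 3 e^{- 2 x}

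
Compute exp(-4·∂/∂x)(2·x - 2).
2 x - 10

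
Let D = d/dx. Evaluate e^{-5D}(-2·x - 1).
9 - 2 x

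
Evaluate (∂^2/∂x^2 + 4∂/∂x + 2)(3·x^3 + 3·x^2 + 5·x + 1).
6 x^{3} + 42 x^{2} + 52 x + 28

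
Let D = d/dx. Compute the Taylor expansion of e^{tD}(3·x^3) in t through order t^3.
3 t^{3} + 9 t^{2} x + 9 t x^{2} + 3 x^{3}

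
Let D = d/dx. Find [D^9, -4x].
-36D^{8}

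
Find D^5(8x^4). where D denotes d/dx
0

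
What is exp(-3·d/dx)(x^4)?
x^{4} - 12 x^{3} + 54 x^{2} - 108 x + 81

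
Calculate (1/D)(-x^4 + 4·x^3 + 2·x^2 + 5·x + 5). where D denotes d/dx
- \frac{x^{5}}{5} + x^{4} + \frac{2 x^{3}}{3} + \frac{5 x^{2}}{2} + 5 x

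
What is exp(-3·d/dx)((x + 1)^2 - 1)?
x^{2} - 4 x + 3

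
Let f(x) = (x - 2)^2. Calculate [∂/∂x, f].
2 x - 4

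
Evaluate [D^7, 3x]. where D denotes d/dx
21D^{6}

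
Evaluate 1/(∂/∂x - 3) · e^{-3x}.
- \frac{e^{- 3 x}}{6}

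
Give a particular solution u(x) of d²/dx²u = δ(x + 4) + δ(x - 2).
\frac{|x + 4|}{2} + \frac{|x - 2|}{2}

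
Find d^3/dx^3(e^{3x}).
27 e^{3 x}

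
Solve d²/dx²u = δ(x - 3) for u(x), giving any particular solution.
\frac{|x - 3|}{2}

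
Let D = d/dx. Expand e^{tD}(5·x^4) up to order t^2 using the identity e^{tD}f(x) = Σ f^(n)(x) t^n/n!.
5 x^{2} \left(6 t^{2} + 4 t x + x^{2}\right)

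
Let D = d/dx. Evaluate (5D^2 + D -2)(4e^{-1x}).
8 e^{- x}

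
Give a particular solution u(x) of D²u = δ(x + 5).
\frac{|x + 5|}{2}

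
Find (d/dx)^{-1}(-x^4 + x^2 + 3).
- \frac{x^{5}}{5} + \frac{x^{3}}{3} + 3 x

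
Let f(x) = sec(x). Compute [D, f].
\tan{\left(x \right)} \sec{\left(x \right)}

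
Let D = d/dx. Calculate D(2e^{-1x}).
- 2 e^{- x}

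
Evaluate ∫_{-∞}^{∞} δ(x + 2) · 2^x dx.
\frac{1}{4}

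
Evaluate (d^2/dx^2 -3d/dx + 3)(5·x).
15 x - 15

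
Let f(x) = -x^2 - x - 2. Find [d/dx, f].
- 2 x - 1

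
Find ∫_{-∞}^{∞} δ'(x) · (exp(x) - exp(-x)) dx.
-2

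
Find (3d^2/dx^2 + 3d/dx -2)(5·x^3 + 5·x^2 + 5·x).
- 10 x^{3} + 35 x^{2} + 110 x + 45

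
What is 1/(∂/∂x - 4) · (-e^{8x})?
- \frac{e^{8 x}}{4}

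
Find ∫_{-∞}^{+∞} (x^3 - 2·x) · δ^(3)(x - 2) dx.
-6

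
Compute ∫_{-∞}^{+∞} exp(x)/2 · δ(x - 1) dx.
\frac{e}{2}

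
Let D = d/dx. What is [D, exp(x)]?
e^{x}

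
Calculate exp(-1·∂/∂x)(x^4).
x^{4} - 4 x^{3} + 6 x^{2} - 4 x + 1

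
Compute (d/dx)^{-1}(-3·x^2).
- x^{3}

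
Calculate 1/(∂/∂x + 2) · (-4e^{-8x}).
\frac{2 e^{- 8 x}}{3}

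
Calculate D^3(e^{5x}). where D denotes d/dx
125 e^{5 x}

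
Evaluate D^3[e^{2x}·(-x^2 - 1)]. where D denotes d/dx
\left(- 8 x^{2} - 24 x - 20\right) e^{2 x}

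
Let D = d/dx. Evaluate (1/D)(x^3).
\frac{x^{4}}{4}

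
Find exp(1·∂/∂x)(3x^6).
3 x^{6} + 18 x^{5} + 45 x^{4} + 60 x^{3} + 45 x^{2} + 18 x + 3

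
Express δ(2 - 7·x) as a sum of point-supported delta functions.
\frac{\delta(x - 2/7)}{7}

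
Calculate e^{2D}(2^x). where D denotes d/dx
2^{x + 2}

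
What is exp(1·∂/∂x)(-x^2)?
- x^{2} - 2 x - 1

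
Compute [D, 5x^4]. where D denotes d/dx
20 x^{3}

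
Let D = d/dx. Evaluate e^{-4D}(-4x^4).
- 4 x^{4} + 64 x^{3} - 384 x^{2} + 1024 x - 1024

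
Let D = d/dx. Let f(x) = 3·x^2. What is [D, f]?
6 x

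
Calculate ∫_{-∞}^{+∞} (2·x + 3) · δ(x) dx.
3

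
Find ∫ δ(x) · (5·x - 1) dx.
-1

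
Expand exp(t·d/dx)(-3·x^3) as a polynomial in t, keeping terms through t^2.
3 x \left(- 3 t^{2} - 3 t x - x^{2}\right)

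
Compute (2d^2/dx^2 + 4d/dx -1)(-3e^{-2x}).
3 e^{- 2 x}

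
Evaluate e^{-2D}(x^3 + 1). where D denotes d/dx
x^{3} - 6 x^{2} + 12 x - 7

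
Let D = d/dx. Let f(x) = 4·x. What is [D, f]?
4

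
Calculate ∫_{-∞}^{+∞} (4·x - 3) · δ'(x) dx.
-4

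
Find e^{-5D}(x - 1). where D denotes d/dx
x - 6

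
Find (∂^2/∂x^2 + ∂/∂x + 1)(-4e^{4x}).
- 84 e^{4 x}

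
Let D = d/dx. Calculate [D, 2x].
2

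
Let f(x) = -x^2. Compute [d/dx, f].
- 2 x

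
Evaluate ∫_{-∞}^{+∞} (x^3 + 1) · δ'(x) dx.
0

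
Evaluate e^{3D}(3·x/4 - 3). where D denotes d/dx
\frac{3 x}{4} - \frac{3}{4}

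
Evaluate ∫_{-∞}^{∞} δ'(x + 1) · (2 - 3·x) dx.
3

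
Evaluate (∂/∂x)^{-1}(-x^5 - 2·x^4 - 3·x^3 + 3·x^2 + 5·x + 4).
- \frac{x^{6}}{6} - \frac{2 x^{5}}{5} - \frac{3 x^{4}}{4} + x^{3} + \frac{5 x^{2}}{2} + 4 x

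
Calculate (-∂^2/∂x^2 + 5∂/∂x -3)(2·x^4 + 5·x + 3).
- 6 x^{4} + 40 x^{3} - 24 x^{2} - 15 x + 16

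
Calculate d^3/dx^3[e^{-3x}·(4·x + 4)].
- 108 x e^{- 3 x}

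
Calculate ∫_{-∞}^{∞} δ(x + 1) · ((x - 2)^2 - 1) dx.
8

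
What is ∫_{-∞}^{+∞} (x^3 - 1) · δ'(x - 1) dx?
-3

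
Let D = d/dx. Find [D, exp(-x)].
- e^{- x}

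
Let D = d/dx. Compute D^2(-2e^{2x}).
- 8 e^{2 x}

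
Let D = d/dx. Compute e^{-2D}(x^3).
x^{3} - 6 x^{2} + 12 x - 8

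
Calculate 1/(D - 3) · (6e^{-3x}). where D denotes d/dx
- e^{- 3 x}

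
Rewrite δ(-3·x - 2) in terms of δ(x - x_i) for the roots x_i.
\frac{\delta(x + 2/3)}{3}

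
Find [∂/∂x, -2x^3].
- 6 x^{2}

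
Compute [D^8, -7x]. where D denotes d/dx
-56D^{7}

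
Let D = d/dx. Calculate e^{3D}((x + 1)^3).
x^{3} + 12 x^{2} + 48 x + 64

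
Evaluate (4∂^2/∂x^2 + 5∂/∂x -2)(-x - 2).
2 x - 1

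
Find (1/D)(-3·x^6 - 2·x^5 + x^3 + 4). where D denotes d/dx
- \frac{3 x^{7}}{7} - \frac{x^{6}}{3} + \frac{x^{4}}{4} + 4 x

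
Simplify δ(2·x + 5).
\frac{\delta(x + 5/2)}{2}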